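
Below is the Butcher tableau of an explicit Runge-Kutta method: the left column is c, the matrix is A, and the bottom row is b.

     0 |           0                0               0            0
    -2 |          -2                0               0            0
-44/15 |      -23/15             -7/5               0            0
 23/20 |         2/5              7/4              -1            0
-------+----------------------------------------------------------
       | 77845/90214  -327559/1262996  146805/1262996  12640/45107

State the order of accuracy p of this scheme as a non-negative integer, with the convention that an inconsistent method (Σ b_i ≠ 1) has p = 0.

b = (77845/90214, -327559/1262996, 146805/1262996, 12640/45107)
c = (0, -2, -44/15, 23/20)
Ac = (0, 0, 14/5, -17/30)
Σ b_i: 77845/90214·1 + (-327559/1262996)·1 + 146805/1262996·1 + 12640/45107·1 = 1 ✓
b·c: (-327559/1262996)·(-2) + 146805/1262996·(-44/15) + 12640/45107·23/20 = 1/2 ✓
b·c²: (-327559/1262996)·4 + 146805/1262996·1936/225 + 12640/45107·529/400 = 1/3 ✓
b·Ac: 146805/1262996·14/5 + 12640/45107·(-17/30) = 1/6 ✓
b·c³: (-327559/1262996)·(-8) + 146805/1262996·(-85184/3375) + 12640/45107·12167/8000 = -1756847/4059630 ≠ 1/4 ⇒ order 3.
b·(c∘Ac): 146805/1262996·(-616/75) + 12640/45107·(-391/600) = -769498/676605 ≠ 1/8
b·Ac²: 146805/1262996·(-28/5) + 12640/45107·(-361/225) = -2233853/2029815 ≠ 1/12
b·A²c: 12640/45107·(-14/5) = -35392/45107 ≠ 1/24

3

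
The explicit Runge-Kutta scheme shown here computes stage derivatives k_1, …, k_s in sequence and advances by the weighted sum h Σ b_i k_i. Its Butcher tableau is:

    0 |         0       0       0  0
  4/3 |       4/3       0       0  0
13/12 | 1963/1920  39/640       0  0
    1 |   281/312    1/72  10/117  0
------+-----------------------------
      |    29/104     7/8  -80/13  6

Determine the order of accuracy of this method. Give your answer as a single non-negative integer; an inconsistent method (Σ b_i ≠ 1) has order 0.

4

b = (29/104, 7/8, -80/13, 6)
c = (0, 4/3, 13/12, 1)
Ac = (0, 0, 13/160, 1/9)
Σ b_i: 29/104·1 + 7/8·1 + (-80/13)·1 + 6·1 = 1 ✓
b·c: 7/8·4/3 + (-80/13)·13/12 + 6·1 = 1/2 ✓
b·c²: 7/8·16/9 + (-80/13)·169/144 + 6·1 = 1/3 ✓
b·Ac: (-80/13)·13/160 + 6·1/9 = 1/6 ✓
b·c³: 7/8·64/27 + (-80/13)·2197/1728 + 6·1 = 1/4 ✓
b·(c∘Ac): (-80/13)·169/1920 + 6·1/9 = 1/8 ✓
b·Ac²: (-80/13)·13/120 + 6·1/8 = 1/12 ✓
b·A²c: 6·1/144 = 1/24 ✓; 4 stages ⇒ order 4.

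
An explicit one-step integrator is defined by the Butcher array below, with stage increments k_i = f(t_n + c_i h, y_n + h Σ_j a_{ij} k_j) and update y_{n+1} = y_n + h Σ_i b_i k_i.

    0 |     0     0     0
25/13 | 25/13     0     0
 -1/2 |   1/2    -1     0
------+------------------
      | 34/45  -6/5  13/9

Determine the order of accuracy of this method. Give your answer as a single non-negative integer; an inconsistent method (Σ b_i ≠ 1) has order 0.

b = (34/45, -6/5, 13/9)
c = (0, 25/13, -1/2)
Ac = (0, 0, -25/13)
Σ b_i: 34/45·1 + (-6/5)·1 + 13/9·1 = 1 ✓
b·c: (-6/5)·25/13 + 13/9·(-1/2) = -709/234 ≠ 1/2 ⇒ order 1.

1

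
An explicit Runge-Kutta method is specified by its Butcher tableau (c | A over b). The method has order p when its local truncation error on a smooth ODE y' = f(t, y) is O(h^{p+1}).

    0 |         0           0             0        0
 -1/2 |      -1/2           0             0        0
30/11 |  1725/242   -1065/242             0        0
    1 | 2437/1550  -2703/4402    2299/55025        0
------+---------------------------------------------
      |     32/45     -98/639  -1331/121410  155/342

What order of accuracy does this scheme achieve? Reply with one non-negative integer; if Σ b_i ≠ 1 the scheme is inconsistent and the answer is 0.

b = (32/45, -98/639, -1331/121410, 155/342)
c = (0, -1/2, 30/11, 1)
Ac = (0, 0, 1065/484, 261/620)
Σ b_i: 32/45·1 + (-98/639)·1 + (-1331/121410)·1 + 155/342·1 = 1 ✓
b·c: (-98/639)·(-1/2) + (-1331/121410)·30/11 + 155/342·1 = 1/2 ✓
b·c²: (-98/639)·1/4 + (-1331/121410)·900/121 + 155/342·1 = 1/3 ✓
b·Ac: (-1331/121410)·1065/484 + 155/342·261/620 = 1/6 ✓
b·c³: (-98/639)·(-1/8) + (-1331/121410)·27000/1331 + 155/342·1 = 1/4 ✓
b·(c∘Ac): (-1331/121410)·15975/2662 + 155/342·261/620 = 1/8 ✓
b·Ac²: (-1331/121410)·(-1065/968) + 155/342·39/248 = 1/12 ✓
b·A²c: 155/342·57/620 = 1/24 ✓; 4 stages ⇒ order 4.

4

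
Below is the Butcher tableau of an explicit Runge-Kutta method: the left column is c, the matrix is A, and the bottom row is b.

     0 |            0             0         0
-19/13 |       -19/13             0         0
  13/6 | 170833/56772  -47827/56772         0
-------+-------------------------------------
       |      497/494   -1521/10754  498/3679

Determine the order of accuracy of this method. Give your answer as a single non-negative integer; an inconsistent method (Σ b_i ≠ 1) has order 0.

3

b = (497/494, -1521/10754, 498/3679)
c = (0, -19/13, 13/6)
Ac = (0, 0, 3679/2988)
Σ b_i: 497/494·1 + (-1521/10754)·1 + 498/3679·1 = 1 ✓
b·c: (-1521/10754)·(-19/13) + 498/3679·13/6 = 1/2 ✓
b·c²: (-1521/10754)·361/169 + 498/3679·169/36 = 1/3 ✓
b·Ac: 498/3679·3679/2988 = 1/6 ✓; 3 stages ⇒ order 3.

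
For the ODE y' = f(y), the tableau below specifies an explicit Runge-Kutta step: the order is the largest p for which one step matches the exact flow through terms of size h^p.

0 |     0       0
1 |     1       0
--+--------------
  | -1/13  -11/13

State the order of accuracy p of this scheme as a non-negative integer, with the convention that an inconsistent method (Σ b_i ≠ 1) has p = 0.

b = (-1/13, -11/13)
c = (0, 1)
Σ b_i: (-1/13)·1 + (-11/13)·1 = -12/13 ≠ 1 ⇒ order 0.

0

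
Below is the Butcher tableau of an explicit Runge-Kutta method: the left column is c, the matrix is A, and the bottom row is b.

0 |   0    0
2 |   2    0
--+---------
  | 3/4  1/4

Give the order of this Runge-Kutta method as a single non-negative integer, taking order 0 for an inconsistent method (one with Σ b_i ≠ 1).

b = (3/4, 1/4)
c = (0, 2)
Σ b_i: 3/4·1 + 1/4·1 = 1 ✓
b·c: 1/4·2 = 1/2 ✓; 2 stages ⇒ order 2.

2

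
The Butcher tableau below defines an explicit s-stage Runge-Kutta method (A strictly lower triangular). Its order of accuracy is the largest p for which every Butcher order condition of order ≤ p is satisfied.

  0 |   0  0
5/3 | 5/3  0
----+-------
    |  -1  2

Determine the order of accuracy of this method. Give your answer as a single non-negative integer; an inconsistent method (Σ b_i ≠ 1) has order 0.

1

b = (-1, 2)
c = (0, 5/3)
Σ b_i: (-1)·1 + 2·1 = 1 ✓
b·c: 2·5/3 = 10/3 ≠ 1/2 ⇒ order 1.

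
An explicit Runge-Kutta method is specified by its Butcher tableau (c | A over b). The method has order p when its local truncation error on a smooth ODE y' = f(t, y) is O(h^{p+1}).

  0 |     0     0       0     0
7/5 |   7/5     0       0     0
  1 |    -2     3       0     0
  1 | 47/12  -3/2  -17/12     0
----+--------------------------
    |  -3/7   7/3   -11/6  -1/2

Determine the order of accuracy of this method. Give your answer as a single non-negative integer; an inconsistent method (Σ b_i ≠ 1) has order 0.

0

b = (-3/7, 7/3, -11/6, -1/2)
c = (0, 7/5, 1, 1)
Ac = (0, 0, 21/5, -211/60)
Σ b_i: (-3/7)·1 + 7/3·1 + (-11/6)·1 + (-1/2)·1 = -3/7 ≠ 1 ⇒ order 0.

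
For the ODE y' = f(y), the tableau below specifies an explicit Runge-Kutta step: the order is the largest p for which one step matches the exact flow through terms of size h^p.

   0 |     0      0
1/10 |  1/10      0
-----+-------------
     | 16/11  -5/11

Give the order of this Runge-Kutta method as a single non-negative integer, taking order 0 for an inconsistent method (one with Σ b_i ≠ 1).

1

b = (16/11, -5/11)
c = (0, 1/10)
Σ b_i: 16/11·1 + (-5/11)·1 = 1 ✓
b·c: (-5/11)·1/10 = -1/22 ≠ 1/2 ⇒ order 1.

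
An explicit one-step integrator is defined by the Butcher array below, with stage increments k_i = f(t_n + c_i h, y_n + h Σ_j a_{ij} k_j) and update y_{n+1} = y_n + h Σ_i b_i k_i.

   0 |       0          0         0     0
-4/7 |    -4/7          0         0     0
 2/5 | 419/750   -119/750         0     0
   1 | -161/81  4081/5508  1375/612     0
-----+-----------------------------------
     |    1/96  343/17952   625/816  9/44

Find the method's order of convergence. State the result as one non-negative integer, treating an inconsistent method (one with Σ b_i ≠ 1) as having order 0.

b = (1/96, 343/17952, 625/816, 9/44)
c = (0, -4/7, 2/5, 1)
Ac = (0, 0, 34/375, 77/162)
Σ b_i: 1/96·1 + 343/17952·1 + 625/816·1 + 9/44·1 = 1 ✓
b·c: 343/17952·(-4/7) + 625/816·2/5 + 9/44·1 = 1/2 ✓
b·c²: 343/17952·16/49 + 625/816·4/25 + 9/44·1 = 1/3 ✓
b·Ac: 625/816·34/375 + 9/44·77/162 = 1/6 ✓
b·c³: 343/17952·(-64/343) + 625/816·8/125 + 9/44·1 = 1/4 ✓
b·(c∘Ac): 625/816·68/1875 + 9/44·77/162 = 1/8 ✓
b·Ac²: 625/816·(-136/2625) + 9/44·341/567 = 1/12 ✓
b·A²c: 9/44·11/54 = 1/24 ✓; 4 stages ⇒ order 4.

4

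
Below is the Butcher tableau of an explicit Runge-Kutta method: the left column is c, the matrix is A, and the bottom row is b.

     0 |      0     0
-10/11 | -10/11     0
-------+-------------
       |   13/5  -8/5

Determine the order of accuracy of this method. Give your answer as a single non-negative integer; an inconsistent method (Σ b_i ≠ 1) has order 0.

b = (13/5, -8/5)
c = (0, -10/11)
Σ b_i: 13/5·1 + (-8/5)·1 = 1 ✓
b·c: (-8/5)·(-10/11) = 16/11 ≠ 1/2 ⇒ order 1.

1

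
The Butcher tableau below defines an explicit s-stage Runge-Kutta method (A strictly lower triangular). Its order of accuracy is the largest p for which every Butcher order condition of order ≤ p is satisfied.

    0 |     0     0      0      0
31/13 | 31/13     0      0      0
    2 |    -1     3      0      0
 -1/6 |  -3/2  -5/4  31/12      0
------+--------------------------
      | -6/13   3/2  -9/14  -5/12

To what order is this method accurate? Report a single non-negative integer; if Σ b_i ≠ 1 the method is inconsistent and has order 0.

b = (-6/13, 3/2, -9/14, -5/12)
c = (0, 31/13, 2, -1/6)
Ac = (0, 0, 93/13, 341/156)
Σ b_i: (-6/13)·1 + 3/2·1 + (-9/14)·1 + (-5/12)·1 = -23/1092 ≠ 1 ⇒ order 0.

0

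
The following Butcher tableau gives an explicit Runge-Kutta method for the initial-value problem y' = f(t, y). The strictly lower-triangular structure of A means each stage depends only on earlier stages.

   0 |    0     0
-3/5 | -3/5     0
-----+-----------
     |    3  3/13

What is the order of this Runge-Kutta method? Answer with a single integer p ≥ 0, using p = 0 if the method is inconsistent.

b = (3, 3/13)
c = (0, -3/5)
Σ b_i: 3·1 + 3/13·1 = 42/13 ≠ 1 ⇒ order 0.

0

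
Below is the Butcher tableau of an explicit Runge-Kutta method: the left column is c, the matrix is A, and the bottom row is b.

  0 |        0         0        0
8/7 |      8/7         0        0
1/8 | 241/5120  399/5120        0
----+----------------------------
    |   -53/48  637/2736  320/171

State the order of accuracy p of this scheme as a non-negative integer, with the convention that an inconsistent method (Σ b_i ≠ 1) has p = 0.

b = (-53/48, 637/2736, 320/171)
c = (0, 8/7, 1/8)
Ac = (0, 0, 57/640)
Σ b_i: (-53/48)·1 + 637/2736·1 + 320/171·1 = 1 ✓
b·c: 637/2736·8/7 + 320/171·1/8 = 1/2 ✓
b·c²: 637/2736·64/49 + 320/171·1/64 = 1/3 ✓
b·Ac: 320/171·57/640 = 1/6 ✓; 3 stages ⇒ order 3.

3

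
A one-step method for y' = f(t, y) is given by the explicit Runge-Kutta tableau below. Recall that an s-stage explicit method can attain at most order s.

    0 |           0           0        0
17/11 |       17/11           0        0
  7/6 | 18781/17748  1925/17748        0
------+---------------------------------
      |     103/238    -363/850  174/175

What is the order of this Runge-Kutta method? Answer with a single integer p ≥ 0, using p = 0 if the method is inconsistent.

3

b = (103/238, -363/850, 174/175)
c = (0, 17/11, 7/6)
Ac = (0, 0, 175/1044)
Σ b_i: 103/238·1 + (-363/850)·1 + 174/175·1 = 1 ✓
b·c: (-363/850)·17/11 + 174/175·7/6 = 1/2 ✓
b·c²: (-363/850)·289/121 + 174/175·49/36 = 1/3 ✓
b·Ac: 174/175·175/1044 = 1/6 ✓; 3 stages ⇒ order 3.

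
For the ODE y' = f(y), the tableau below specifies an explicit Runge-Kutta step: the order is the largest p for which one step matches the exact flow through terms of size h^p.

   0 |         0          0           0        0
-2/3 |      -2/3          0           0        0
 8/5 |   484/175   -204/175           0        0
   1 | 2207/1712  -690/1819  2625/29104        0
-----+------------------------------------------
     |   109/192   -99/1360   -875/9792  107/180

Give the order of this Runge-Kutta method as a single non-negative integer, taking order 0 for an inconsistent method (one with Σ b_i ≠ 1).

4

b = (109/192, -99/1360, -875/9792, 107/180)
c = (0, -2/3, 8/5, 1)
Ac = (0, 0, 136/175, 85/214)
Σ b_i: 109/192·1 + (-99/1360)·1 + (-875/9792)·1 + 107/180·1 = 1 ✓
b·c: (-99/1360)·(-2/3) + (-875/9792)·8/5 + 107/180·1 = 1/2 ✓
b·c²: (-99/1360)·4/9 + (-875/9792)·64/25 + 107/180·1 = 1/3 ✓
b·Ac: (-875/9792)·136/175 + 107/180·85/214 = 1/6 ✓
b·c³: (-99/1360)·(-8/27) + (-875/9792)·512/125 + 107/180·1 = 1/4 ✓
b·(c∘Ac): (-875/9792)·1088/875 + 107/180·85/214 = 1/8 ✓
b·Ac²: (-875/9792)·(-272/525) + 107/180·20/321 = 1/12 ✓
b·A²c: 107/180·15/214 = 1/24 ✓; 4 stages ⇒ order 4.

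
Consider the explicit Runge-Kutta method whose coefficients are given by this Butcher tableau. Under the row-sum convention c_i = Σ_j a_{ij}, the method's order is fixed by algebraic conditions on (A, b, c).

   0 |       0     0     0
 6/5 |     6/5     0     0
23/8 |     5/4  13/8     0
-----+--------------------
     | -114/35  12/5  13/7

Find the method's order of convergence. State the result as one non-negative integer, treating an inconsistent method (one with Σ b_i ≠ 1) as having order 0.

1

b = (-114/35, 12/5, 13/7)
c = (0, 6/5, 23/8)
Ac = (0, 0, 39/20)
Σ b_i: (-114/35)·1 + 12/5·1 + 13/7·1 = 1 ✓
b·c: 12/5·6/5 + 13/7·23/8 = 11507/1400 ≠ 1/2 ⇒ order 1.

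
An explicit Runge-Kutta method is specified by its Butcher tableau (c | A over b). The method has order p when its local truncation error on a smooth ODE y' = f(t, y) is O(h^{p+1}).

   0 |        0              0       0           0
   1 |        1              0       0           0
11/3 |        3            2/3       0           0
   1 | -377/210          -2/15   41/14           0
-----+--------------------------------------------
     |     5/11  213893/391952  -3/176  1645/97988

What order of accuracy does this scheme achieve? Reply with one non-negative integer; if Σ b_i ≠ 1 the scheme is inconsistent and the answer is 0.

3

b = (5/11, 213893/391952, -3/176, 1645/97988)
c = (0, 1, 11/3, 1)
Ac = (0, 0, 2/3, 2227/210)
Σ b_i: 5/11·1 + 213893/391952·1 + (-3/176)·1 + 1645/97988·1 = 1 ✓
b·c: 213893/391952·1 + (-3/176)·11/3 + 1645/97988·1 = 1/2 ✓
b·c²: 213893/391952·1 + (-3/176)·121/9 + 1645/97988·1 = 1/3 ✓
b·Ac: (-3/176)·2/3 + 1645/97988·2227/210 = 1/6 ✓
b·c³: 213893/391952·1 + (-3/176)·1331/27 + 1645/97988·1 = -5/18 ≠ 1/4 ⇒ order 3.
b·(c∘Ac): (-3/176)·22/9 + 1645/97988·2227/210 = 3/22 ≠ 1/8
b·Ac²: (-3/176)·2/3 + 1645/97988·24721/630 = 25951/40086 ≠ 1/12
b·A²c: 1645/97988·41/21 = 9635/293964 ≠ 1/24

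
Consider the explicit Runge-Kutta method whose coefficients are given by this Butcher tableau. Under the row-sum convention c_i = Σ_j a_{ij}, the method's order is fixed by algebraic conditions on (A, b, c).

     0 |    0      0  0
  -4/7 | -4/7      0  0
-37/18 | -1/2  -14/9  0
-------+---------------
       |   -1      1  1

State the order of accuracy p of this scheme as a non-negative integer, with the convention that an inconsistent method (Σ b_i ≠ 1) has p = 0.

1

b = (-1, 1, 1)
c = (0, -4/7, -37/18)
Ac = (0, 0, 8/9)
Σ b_i: (-1)·1 + 1·1 + 1·1 = 1 ✓
b·c: 1·(-4/7) + 1·(-37/18) = -331/126 ≠ 1/2 ⇒ order 1.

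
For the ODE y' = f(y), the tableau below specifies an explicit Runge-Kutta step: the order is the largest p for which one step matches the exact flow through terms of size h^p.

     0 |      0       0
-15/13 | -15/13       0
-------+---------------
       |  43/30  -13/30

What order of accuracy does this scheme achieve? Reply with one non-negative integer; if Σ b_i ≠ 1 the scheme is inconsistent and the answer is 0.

b = (43/30, -13/30)
c = (0, -15/13)
Σ b_i: 43/30·1 + (-13/30)·1 = 1 ✓
b·c: (-13/30)·(-15/13) = 1/2 ✓; 2 stages ⇒ order 2.

2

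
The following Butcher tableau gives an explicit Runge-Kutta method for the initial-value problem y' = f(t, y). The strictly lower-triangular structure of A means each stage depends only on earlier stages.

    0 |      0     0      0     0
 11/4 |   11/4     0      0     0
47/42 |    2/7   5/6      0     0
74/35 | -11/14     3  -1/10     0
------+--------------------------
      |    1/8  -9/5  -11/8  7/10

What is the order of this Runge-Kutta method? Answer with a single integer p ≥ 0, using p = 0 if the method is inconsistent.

0

b = (1/8, -9/5, -11/8, 7/10)
c = (0, 11/4, 47/42, 74/35)
Ac = (0, 0, 55/24, 1709/210)
Σ b_i: 1/8·1 + (-9/5)·1 + (-11/8)·1 + 7/10·1 = -47/20 ≠ 1 ⇒ order 0.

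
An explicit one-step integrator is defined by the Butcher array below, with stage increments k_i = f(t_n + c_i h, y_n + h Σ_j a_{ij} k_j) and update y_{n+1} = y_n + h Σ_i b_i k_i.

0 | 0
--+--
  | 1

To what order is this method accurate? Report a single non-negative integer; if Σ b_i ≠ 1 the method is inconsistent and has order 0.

b = (1)
c = (0)
Σ b_i: 1·1 = 1 ✓; 1 stage ⇒ order 1.

1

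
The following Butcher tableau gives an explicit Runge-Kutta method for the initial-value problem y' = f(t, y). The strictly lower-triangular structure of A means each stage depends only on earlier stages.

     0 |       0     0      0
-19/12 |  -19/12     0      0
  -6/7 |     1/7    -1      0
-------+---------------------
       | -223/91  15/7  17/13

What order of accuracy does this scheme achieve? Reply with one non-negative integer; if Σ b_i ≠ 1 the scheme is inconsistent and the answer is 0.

b = (-223/91, 15/7, 17/13)
c = (0, -19/12, -6/7)
Ac = (0, 0, 19/12)
Σ b_i: (-223/91)·1 + 15/7·1 + 17/13·1 = 1 ✓
b·c: 15/7·(-19/12) + 17/13·(-6/7) = -1643/364 ≠ 1/2 ⇒ order 1.

1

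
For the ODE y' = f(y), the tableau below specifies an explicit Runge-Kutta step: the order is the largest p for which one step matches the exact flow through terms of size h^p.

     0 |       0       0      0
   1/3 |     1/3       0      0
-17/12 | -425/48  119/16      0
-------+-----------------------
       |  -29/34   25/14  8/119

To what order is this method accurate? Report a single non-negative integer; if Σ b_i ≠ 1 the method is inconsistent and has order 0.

b = (-29/34, 25/14, 8/119)
c = (0, 1/3, -17/12)
Ac = (0, 0, 119/48)
Σ b_i: (-29/34)·1 + 25/14·1 + 8/119·1 = 1 ✓
b·c: 25/14·1/3 + 8/119·(-17/12) = 1/2 ✓
b·c²: 25/14·1/9 + 8/119·289/144 = 1/3 ✓
b·Ac: 8/119·119/48 = 1/6 ✓; 3 stages ⇒ order 3.

3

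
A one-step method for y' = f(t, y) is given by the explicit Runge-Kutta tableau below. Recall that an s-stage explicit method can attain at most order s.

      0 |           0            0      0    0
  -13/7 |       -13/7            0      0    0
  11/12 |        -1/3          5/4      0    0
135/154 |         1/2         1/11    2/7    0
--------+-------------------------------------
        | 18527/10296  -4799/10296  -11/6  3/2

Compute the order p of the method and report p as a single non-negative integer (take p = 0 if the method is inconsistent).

b = (18527/10296, -4799/10296, -11/6, 3/2)
c = (0, -13/7, 11/12, 135/154)
Ac = (0, 0, -65/28, 43/462)
Σ b_i: 18527/10296·1 + (-4799/10296)·1 + (-11/6)·1 + 3/2·1 = 1 ✓
b·c: (-4799/10296)·(-13/7) + (-11/6)·11/12 + 3/2·135/154 = 1/2 ✓
b·c²: (-4799/10296)·169/49 + (-11/6)·121/144 + 3/2·18225/23716 = -10221683/5122656 ≠ 1/3 ⇒ order 2.
b·Ac: (-11/6)·(-65/28) + 3/2·43/462 = 8123/1848 ≠ 1/6

2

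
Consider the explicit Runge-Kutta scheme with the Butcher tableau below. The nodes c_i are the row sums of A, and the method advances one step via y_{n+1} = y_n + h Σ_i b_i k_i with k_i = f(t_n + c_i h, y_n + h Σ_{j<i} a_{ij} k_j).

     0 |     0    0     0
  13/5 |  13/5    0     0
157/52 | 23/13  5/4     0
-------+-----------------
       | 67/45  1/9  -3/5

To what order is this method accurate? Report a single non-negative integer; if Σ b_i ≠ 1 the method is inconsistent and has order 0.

1

b = (67/45, 1/9, -3/5)
c = (0, 13/5, 157/52)
Ac = (0, 0, 13/4)
Σ b_i: 67/45·1 + 1/9·1 + (-3/5)·1 = 1 ✓
b·c: 1/9·13/5 + (-3/5)·157/52 = -3563/2340 ≠ 1/2 ⇒ order 1.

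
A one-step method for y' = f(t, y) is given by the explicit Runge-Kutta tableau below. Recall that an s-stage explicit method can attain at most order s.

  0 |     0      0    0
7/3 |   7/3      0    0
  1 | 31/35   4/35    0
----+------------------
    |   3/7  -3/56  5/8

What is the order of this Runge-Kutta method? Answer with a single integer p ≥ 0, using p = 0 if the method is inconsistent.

b = (3/7, -3/56, 5/8)
c = (0, 7/3, 1)
Ac = (0, 0, 4/15)
Σ b_i: 3/7·1 + (-3/56)·1 + 5/8·1 = 1 ✓
b·c: (-3/56)·7/3 + 5/8·1 = 1/2 ✓
b·c²: (-3/56)·49/9 + 5/8·1 = 1/3 ✓
b·Ac: 5/8·4/15 = 1/6 ✓; 3 stages ⇒ order 3.

3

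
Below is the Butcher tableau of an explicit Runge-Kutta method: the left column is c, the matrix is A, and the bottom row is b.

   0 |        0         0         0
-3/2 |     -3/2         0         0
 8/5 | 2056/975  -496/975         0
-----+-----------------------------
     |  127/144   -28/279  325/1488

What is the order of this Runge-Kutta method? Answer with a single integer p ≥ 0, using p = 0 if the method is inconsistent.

b = (127/144, -28/279, 325/1488)
c = (0, -3/2, 8/5)
Ac = (0, 0, 248/325)
Σ b_i: 127/144·1 + (-28/279)·1 + 325/1488·1 = 1 ✓
b·c: (-28/279)·(-3/2) + 325/1488·8/5 = 1/2 ✓
b·c²: (-28/279)·9/4 + 325/1488·64/25 = 1/3 ✓
b·Ac: 325/1488·248/325 = 1/6 ✓; 3 stages ⇒ order 3.

3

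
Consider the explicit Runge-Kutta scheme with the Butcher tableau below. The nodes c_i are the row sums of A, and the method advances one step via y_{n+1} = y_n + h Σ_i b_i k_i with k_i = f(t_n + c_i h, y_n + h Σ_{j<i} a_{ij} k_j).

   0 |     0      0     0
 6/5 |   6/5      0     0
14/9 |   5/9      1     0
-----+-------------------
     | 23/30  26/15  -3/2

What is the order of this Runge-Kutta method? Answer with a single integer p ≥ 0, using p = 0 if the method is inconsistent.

b = (23/30, 26/15, -3/2)
c = (0, 6/5, 14/9)
Ac = (0, 0, 6/5)
Σ b_i: 23/30·1 + 26/15·1 + (-3/2)·1 = 1 ✓
b·c: 26/15·6/5 + (-3/2)·14/9 = -19/75 ≠ 1/2 ⇒ order 1.

1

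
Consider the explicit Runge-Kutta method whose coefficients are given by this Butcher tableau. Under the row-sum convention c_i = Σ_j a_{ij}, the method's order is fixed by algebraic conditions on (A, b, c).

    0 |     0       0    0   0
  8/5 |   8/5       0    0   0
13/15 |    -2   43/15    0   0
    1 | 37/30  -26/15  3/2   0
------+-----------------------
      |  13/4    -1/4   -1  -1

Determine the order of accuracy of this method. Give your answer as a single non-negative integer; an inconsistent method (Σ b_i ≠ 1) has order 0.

1

b = (13/4, -1/4, -1, -1)
c = (0, 8/5, 13/15, 1)
Ac = (0, 0, 344/75, -221/150)
Σ b_i: 13/4·1 + (-1/4)·1 + (-1)·1 + (-1)·1 = 1 ✓
b·c: (-1/4)·8/5 + (-1)·13/15 + (-1)·1 = -34/15 ≠ 1/2 ⇒ order 1.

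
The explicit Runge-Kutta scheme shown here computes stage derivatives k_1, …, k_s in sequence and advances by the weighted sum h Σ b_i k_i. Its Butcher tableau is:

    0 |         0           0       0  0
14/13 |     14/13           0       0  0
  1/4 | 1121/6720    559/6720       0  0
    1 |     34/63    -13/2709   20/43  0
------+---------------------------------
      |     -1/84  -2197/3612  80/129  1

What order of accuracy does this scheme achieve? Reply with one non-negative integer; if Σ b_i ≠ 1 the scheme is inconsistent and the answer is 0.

4

b = (-1/84, -2197/3612, 80/129, 1)
c = (0, 14/13, 1/4, 1)
Ac = (0, 0, 43/480, 1/9)
Σ b_i: (-1/84)·1 + (-2197/3612)·1 + 80/129·1 + 1·1 = 1 ✓
b·c: (-2197/3612)·14/13 + 80/129·1/4 + 1·1 = 1/2 ✓
b·c²: (-2197/3612)·196/169 + 80/129·1/16 + 1·1 = 1/3 ✓
b·Ac: 80/129·43/480 + 1·1/9 = 1/6 ✓
b·c³: (-2197/3612)·2744/2197 + 80/129·1/64 + 1·1 = 1/4 ✓
b·(c∘Ac): 80/129·43/1920 + 1·1/9 = 1/8 ✓
b·Ac²: 80/129·301/3120 + 1·11/468 = 1/12 ✓
b·A²c: 1·1/24 = 1/24 ✓; 4 stages ⇒ order 4.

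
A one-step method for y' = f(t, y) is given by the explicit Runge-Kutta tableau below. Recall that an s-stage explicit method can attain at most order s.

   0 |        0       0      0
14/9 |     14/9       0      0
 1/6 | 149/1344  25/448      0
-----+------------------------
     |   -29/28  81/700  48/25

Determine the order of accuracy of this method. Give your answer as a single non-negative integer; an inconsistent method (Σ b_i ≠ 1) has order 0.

b = (-29/28, 81/700, 48/25)
c = (0, 14/9, 1/6)
Ac = (0, 0, 25/288)
Σ b_i: (-29/28)·1 + 81/700·1 + 48/25·1 = 1 ✓
b·c: 81/700·14/9 + 48/25·1/6 = 1/2 ✓
b·c²: 81/700·196/81 + 48/25·1/36 = 1/3 ✓
b·Ac: 48/25·25/288 = 1/6 ✓; 3 stages ⇒ order 3.

3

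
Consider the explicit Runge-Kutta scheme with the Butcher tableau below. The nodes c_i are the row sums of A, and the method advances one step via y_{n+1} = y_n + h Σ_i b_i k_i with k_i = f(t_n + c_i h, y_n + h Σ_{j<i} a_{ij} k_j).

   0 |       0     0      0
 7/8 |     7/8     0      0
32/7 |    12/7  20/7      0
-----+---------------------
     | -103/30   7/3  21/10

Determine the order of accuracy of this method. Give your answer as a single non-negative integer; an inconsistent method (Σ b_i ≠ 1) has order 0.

1

b = (-103/30, 7/3, 21/10)
c = (0, 7/8, 32/7)
Ac = (0, 0, 5/2)
Σ b_i: (-103/30)·1 + 7/3·1 + 21/10·1 = 1 ✓
b·c: 7/3·7/8 + 21/10·32/7 = 1397/120 ≠ 1/2 ⇒ order 1.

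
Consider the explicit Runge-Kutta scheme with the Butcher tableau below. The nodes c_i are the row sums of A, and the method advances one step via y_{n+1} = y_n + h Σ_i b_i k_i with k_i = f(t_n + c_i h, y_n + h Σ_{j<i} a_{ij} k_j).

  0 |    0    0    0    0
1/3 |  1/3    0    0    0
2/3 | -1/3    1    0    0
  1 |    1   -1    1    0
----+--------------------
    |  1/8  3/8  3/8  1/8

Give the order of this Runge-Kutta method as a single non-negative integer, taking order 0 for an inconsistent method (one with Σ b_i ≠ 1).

b = (1/8, 3/8, 3/8, 1/8)
c = (0, 1/3, 2/3, 1)
Ac = (0, 0, 1/3, 1/3)
Σ b_i: 1/8·1 + 3/8·1 + 3/8·1 + 1/8·1 = 1 ✓
b·c: 3/8·1/3 + 3/8·2/3 + 1/8·1 = 1/2 ✓
b·c²: 3/8·1/9 + 3/8·4/9 + 1/8·1 = 1/3 ✓
b·Ac: 3/8·1/3 + 1/8·1/3 = 1/6 ✓
b·c³: 3/8·1/27 + 3/8·8/27 + 1/8·1 = 1/4 ✓
b·(c∘Ac): 3/8·2/9 + 1/8·1/3 = 1/8 ✓
b·Ac²: 3/8·1/9 + 1/8·1/3 = 1/12 ✓
b·A²c: 1/8·1/3 = 1/24 ✓; 4 stages ⇒ order 4.

4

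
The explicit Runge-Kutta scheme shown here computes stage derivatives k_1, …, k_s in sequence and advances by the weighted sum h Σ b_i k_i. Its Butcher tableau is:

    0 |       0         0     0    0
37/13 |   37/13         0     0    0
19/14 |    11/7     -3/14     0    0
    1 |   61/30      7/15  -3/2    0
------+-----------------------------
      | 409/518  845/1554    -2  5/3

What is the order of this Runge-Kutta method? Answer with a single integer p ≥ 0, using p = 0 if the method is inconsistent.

2

b = (409/518, 845/1554, -2, 5/3)
c = (0, 37/13, 19/14, 1)
Ac = (0, 0, -111/182, -3863/5460)
Σ b_i: 409/518·1 + 845/1554·1 + (-2)·1 + 5/3·1 = 1 ✓
b·c: 845/1554·37/13 + (-2)·19/14 + 5/3·1 = 1/2 ✓
b·c²: 845/1554·1369/169 + (-2)·361/196 + 5/3·1 = 117/49 ≠ 1/3 ⇒ order 2.
b·Ac: (-2)·(-111/182) + 5/3·(-3863/5460) = 19/468 ≠ 1/6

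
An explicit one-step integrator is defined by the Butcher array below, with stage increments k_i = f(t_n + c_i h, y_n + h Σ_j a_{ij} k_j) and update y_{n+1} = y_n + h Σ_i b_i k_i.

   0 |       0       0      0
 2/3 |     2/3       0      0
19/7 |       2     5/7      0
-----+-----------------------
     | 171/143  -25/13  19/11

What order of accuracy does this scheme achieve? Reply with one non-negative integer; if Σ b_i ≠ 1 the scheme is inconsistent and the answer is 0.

b = (171/143, -25/13, 19/11)
c = (0, 2/3, 19/7)
Ac = (0, 0, 10/21)
Σ b_i: 171/143·1 + (-25/13)·1 + 19/11·1 = 1 ✓
b·c: (-25/13)·2/3 + 19/11·19/7 = 10229/3003 ≠ 1/2 ⇒ order 1.

1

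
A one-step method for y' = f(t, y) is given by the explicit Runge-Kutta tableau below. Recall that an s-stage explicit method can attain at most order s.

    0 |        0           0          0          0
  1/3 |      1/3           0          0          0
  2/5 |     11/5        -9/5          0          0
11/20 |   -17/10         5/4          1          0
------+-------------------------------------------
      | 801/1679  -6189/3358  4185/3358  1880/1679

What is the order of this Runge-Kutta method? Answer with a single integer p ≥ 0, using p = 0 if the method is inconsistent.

b = (801/1679, -6189/3358, 4185/3358, 1880/1679)
c = (0, 1/3, 2/5, 11/20)
Ac = (0, 0, -3/5, 49/60)
Σ b_i: 801/1679·1 + (-6189/3358)·1 + 4185/3358·1 + 1880/1679·1 = 1 ✓
b·c: (-6189/3358)·1/3 + 4185/3358·2/5 + 1880/1679·11/20 = 1/2 ✓
b·c²: (-6189/3358)·1/9 + 4185/3358·4/25 + 1880/1679·121/400 = 1/3 ✓
b·Ac: 4185/3358·(-3/5) + 1880/1679·49/60 = 1/6 ✓
b·c³: (-6189/3358)·1/27 + 4185/3358·8/125 + 1880/1679·1331/8000 = 597769/3022200 ≠ 1/4 ⇒ order 3.
b·(c∘Ac): 4185/3358·(-6/25) + 1880/1679·539/1200 = 10267/50370 ≠ 1/8
b·Ac²: 4185/3358·(-1/5) + 1880/1679·269/900 = 12907/151110 ≠ 1/12
b·A²c: 1880/1679·(-3/5) = -1128/1679 ≠ 1/24

3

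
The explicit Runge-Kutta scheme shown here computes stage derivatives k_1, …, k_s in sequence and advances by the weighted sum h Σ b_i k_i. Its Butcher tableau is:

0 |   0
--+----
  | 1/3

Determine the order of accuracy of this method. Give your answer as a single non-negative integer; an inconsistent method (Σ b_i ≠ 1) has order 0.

0

b = (1/3)
c = (0)
Σ b_i: 1/3·1 = 1/3 ≠ 1 ⇒ order 0.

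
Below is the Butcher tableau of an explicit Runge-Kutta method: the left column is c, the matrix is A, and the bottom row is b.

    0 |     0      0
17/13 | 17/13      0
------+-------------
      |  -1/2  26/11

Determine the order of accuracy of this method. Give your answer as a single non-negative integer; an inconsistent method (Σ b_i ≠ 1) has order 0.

0

b = (-1/2, 26/11)
c = (0, 17/13)
Σ b_i: (-1/2)·1 + 26/11·1 = 41/22 ≠ 1 ⇒ order 0.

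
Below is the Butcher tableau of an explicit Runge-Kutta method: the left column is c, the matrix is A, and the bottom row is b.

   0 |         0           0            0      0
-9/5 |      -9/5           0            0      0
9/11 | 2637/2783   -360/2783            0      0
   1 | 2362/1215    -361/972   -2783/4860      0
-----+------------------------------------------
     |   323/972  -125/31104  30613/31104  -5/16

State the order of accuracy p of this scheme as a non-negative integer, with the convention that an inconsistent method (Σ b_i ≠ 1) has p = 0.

b = (323/972, -125/31104, 30613/31104, -5/16)
c = (0, -9/5, 9/11, 1)
Ac = (0, 0, 648/2783, 1/5)
Σ b_i: 323/972·1 + (-125/31104)·1 + 30613/31104·1 + (-5/16)·1 = 1 ✓
b·c: (-125/31104)·(-9/5) + 30613/31104·9/11 + (-5/16)·1 = 1/2 ✓
b·c²: (-125/31104)·81/25 + 30613/31104·81/121 + (-5/16)·1 = 1/3 ✓
b·Ac: 30613/31104·648/2783 + (-5/16)·1/5 = 1/6 ✓
b·c³: (-125/31104)·(-729/125) + 30613/31104·729/1331 + (-5/16)·1 = 1/4 ✓
b·(c∘Ac): 30613/31104·5832/30613 + (-5/16)·1/5 = 1/8 ✓
b·Ac²: 30613/31104·(-5832/13915) + (-5/16)·(-119/75) = 1/12 ✓
b·A²c: (-5/16)·(-2/15) = 1/24 ✓; 4 stages ⇒ order 4.

4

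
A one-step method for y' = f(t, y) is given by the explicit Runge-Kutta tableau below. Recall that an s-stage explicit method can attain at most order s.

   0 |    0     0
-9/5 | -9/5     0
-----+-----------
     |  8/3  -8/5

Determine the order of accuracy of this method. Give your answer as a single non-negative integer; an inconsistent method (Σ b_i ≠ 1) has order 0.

0

b = (8/3, -8/5)
c = (0, -9/5)
Σ b_i: 8/3·1 + (-8/5)·1 = 16/15 ≠ 1 ⇒ order 0.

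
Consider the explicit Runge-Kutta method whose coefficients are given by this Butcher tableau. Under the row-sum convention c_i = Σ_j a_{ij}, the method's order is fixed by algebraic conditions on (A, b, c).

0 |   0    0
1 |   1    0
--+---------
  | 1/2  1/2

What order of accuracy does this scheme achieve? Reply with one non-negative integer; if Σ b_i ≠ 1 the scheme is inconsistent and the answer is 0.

b = (1/2, 1/2)
c = (0, 1)
Σ b_i: 1/2·1 + 1/2·1 = 1 ✓
b·c: 1/2·1 = 1/2 ✓; 2 stages ⇒ order 2.

2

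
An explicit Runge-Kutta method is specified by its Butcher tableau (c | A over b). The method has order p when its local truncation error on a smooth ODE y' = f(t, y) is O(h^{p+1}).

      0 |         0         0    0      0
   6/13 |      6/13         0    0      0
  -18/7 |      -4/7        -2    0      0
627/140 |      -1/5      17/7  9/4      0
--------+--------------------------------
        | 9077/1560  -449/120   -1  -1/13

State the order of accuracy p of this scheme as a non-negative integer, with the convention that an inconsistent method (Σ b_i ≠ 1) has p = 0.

b = (9077/1560, -449/120, -1, -1/13)
c = (0, 6/13, -18/7, 627/140)
Ac = (0, 0, -12/13, -849/182)
Σ b_i: 9077/1560·1 + (-449/120)·1 + (-1)·1 + (-1/13)·1 = 1 ✓
b·c: (-449/120)·6/13 + (-1)·(-18/7) + (-1/13)·627/140 = 1/2 ✓
b·c²: (-449/120)·36/169 + (-1)·324/49 + (-1/13)·393129/19600 = -4236171/473200 ≠ 1/3 ⇒ order 2.
b·Ac: (-1)·(-12/13) + (-1/13)·(-849/182) = 3033/2366 ≠ 1/6

2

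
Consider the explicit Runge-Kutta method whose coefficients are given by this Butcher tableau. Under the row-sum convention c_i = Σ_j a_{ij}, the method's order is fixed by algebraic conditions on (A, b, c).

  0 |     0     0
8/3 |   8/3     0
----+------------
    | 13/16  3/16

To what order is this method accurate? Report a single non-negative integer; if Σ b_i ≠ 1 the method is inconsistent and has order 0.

b = (13/16, 3/16)
c = (0, 8/3)
Σ b_i: 13/16·1 + 3/16·1 = 1 ✓
b·c: 3/16·8/3 = 1/2 ✓; 2 stages ⇒ order 2.

2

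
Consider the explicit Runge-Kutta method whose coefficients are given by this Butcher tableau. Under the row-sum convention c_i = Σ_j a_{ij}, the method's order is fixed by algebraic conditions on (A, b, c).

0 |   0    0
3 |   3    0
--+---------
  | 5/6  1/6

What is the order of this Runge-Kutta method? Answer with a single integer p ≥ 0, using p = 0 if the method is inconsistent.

2

b = (5/6, 1/6)
c = (0, 3)
Σ b_i: 5/6·1 + 1/6·1 = 1 ✓
b·c: 1/6·3 = 1/2 ✓; 2 stages ⇒ order 2.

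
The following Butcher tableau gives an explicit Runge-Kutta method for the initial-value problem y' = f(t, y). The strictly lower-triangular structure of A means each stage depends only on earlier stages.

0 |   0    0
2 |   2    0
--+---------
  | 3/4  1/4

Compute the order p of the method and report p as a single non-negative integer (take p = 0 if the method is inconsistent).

b = (3/4, 1/4)
c = (0, 2)
Σ b_i: 3/4·1 + 1/4·1 = 1 ✓
b·c: 1/4·2 = 1/2 ✓; 2 stages ⇒ order 2.

2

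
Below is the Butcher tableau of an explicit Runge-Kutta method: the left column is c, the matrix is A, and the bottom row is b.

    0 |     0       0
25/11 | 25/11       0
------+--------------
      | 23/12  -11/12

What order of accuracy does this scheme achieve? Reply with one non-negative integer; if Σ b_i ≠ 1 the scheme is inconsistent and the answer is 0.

b = (23/12, -11/12)
c = (0, 25/11)
Σ b_i: 23/12·1 + (-11/12)·1 = 1 ✓
b·c: (-11/12)·25/11 = -25/12 ≠ 1/2 ⇒ order 1.

1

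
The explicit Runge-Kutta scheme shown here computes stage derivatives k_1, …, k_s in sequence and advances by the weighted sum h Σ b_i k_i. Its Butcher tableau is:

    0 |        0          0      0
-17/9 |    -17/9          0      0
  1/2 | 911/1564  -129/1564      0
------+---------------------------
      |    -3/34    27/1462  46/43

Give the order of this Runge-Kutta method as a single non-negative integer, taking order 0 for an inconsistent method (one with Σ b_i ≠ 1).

b = (-3/34, 27/1462, 46/43)
c = (0, -17/9, 1/2)
Ac = (0, 0, 43/276)
Σ b_i: (-3/34)·1 + 27/1462·1 + 46/43·1 = 1 ✓
b·c: 27/1462·(-17/9) + 46/43·1/2 = 1/2 ✓
b·c²: 27/1462·289/81 + 46/43·1/4 = 1/3 ✓
b·Ac: 46/43·43/276 = 1/6 ✓; 3 stages ⇒ order 3.

3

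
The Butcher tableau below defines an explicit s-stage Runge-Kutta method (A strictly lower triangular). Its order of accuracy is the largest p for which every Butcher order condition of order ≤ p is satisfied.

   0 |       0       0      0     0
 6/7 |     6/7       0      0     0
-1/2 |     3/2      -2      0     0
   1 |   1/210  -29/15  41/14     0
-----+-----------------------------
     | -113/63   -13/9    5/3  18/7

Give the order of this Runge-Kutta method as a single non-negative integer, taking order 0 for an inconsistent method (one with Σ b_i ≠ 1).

b = (-113/63, -13/9, 5/3, 18/7)
c = (0, 6/7, -1/2, 1)
Ac = (0, 0, -12/7, -437/140)
Σ b_i: (-113/63)·1 + (-13/9)·1 + 5/3·1 + 18/7·1 = 1 ✓
b·c: (-13/9)·6/7 + 5/3·(-1/2) + 18/7·1 = 1/2 ✓
b·c²: (-13/9)·36/49 + 5/3·1/4 + 18/7·1 = 1133/588 ≠ 1/3 ⇒ order 2.
b·Ac: 5/3·(-12/7) + 18/7·(-437/140) = -5333/490 ≠ 1/6

2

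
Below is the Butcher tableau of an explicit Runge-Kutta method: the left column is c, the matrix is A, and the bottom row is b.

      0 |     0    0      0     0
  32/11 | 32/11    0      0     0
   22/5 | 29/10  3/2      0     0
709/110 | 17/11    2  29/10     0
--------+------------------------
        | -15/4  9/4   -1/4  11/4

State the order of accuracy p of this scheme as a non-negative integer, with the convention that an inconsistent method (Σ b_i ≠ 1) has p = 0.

b = (-15/4, 9/4, -1/4, 11/4)
c = (0, 32/11, 22/5, 709/110)
Ac = (0, 0, 48/11, 5109/275)
Σ b_i: (-15/4)·1 + 9/4·1 + (-1/4)·1 + 11/4·1 = 1 ✓
b·c: 9/4·32/11 + (-1/4)·22/5 + 11/4·709/110 = 2039/88 ≠ 1/2 ⇒ order 1.

1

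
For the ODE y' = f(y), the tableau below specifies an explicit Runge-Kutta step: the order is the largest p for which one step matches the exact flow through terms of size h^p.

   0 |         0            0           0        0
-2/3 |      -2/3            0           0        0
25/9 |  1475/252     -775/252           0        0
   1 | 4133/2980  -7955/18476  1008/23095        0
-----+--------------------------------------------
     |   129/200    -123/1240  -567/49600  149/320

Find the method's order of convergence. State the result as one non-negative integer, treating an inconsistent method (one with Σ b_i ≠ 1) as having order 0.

4

b = (129/200, -123/1240, -567/49600, 149/320)
c = (0, -2/3, 25/9, 1)
Ac = (0, 0, 775/378, 365/894)
Σ b_i: 129/200·1 + (-123/1240)·1 + (-567/49600)·1 + 149/320·1 = 1 ✓
b·c: (-123/1240)·(-2/3) + (-567/49600)·25/9 + 149/320·1 = 1/2 ✓
b·c²: (-123/1240)·4/9 + (-567/49600)·625/81 + 149/320·1 = 1/3 ✓
b·Ac: (-567/49600)·775/378 + 149/320·365/894 = 1/6 ✓
b·c³: (-123/1240)·(-8/27) + (-567/49600)·15625/729 + 149/320·1 = 1/4 ✓
b·(c∘Ac): (-567/49600)·19375/3402 + 149/320·365/894 = 1/8 ✓
b·Ac²: (-567/49600)·(-775/567) + 149/320·65/447 = 1/12 ✓
b·A²c: 149/320·40/447 = 1/24 ✓; 4 stages ⇒ order 4.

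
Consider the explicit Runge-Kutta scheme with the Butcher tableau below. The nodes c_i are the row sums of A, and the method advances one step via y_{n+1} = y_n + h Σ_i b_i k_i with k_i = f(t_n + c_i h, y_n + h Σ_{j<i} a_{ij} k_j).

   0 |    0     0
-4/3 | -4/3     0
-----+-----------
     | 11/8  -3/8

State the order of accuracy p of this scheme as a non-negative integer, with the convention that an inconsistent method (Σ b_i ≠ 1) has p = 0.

b = (11/8, -3/8)
c = (0, -4/3)
Σ b_i: 11/8·1 + (-3/8)·1 = 1 ✓
b·c: (-3/8)·(-4/3) = 1/2 ✓; 2 stages ⇒ order 2.

2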